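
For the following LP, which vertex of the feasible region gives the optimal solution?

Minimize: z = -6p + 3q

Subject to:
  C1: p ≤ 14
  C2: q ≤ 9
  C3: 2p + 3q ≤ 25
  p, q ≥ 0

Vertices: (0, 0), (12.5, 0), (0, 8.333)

Evaluate the objective at each vertex of the feasible region:
  z(0, 0) = 0
  z(12.5, 0) = -75  ←
  z(0, 8.333) = 25
The minimum is at p = 12.5, q = 0.

(12.5, 0)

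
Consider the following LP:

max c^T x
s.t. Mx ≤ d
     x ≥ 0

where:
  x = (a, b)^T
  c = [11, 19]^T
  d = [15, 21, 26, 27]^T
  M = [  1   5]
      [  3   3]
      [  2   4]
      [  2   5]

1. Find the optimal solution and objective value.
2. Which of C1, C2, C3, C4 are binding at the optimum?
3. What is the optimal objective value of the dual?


1. a = 5, b = 2, z = 93
2. C1, C2
3. 93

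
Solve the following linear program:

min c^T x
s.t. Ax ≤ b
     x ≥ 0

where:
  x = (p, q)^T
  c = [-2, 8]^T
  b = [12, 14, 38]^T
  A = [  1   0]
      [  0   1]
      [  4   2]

Evaluate the objective at each vertex of the feasible region:
  z(0, 0) = 0
  z(9.5, 0) = -19  ←
  z(2.5, 14) = 107
  z(0, 14) = 112
The minimum is at p = 9.5, q = 0.

p = 9.5, q = 0, z = -19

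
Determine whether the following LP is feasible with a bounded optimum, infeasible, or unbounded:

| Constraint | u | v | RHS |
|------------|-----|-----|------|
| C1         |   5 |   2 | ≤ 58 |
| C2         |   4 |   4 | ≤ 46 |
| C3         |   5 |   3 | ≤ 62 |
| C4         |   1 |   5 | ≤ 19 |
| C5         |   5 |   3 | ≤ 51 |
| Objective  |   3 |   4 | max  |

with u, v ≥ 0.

Feasible with a bounded optimal solution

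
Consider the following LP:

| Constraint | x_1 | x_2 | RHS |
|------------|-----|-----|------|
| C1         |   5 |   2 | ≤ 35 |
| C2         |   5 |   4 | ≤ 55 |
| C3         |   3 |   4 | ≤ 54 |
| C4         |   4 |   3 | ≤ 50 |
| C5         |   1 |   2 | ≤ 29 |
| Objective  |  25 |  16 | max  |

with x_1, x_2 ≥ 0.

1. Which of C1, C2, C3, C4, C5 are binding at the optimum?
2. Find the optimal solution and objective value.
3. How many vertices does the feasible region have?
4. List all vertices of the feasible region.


1. C1, C2
2. x_1 = 3, x_2 = 10, z = 235
3. 5
4. (0, 0), (7, 0), (3, 10), (0.5, 13.12), (0, 13.5)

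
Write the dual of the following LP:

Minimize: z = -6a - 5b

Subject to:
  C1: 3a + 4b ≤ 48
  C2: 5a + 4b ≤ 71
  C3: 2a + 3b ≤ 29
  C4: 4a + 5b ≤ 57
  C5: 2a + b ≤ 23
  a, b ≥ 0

Primal min cᵀx s.t. Ax ≤ b, x ≥ 0  →  Dual max −bᵀy s.t. Aᵀy ≥ −c, y ≥ 0.

Maximize: z = -48y1 - 71y2 - 29y3 - 57y4 - 23y5

Subject to:
  3y1 + 5y2 + 2y3 + 4y4 + 2y5 ≥ 6
  4y1 + 4y2 + 3y3 + 5y4 + y5 ≥ 5
  y1, y2, y3, y4, y5 ≥ 0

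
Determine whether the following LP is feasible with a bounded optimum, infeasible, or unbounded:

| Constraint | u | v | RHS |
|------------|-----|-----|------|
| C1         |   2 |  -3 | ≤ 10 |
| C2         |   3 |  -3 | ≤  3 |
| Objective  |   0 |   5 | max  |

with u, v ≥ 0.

Unbounded (objective can increase without bound)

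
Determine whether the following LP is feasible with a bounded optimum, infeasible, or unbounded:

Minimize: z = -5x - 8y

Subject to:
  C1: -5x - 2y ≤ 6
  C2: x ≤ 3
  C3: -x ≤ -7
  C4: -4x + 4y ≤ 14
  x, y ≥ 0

Infeasible (no feasible solution exists)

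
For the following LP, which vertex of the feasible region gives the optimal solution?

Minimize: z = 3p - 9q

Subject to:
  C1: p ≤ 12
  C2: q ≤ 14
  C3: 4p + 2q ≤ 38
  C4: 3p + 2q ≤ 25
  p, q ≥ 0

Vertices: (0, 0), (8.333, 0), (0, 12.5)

Evaluate the objective at each vertex of the feasible region:
  z(0, 0) = 0
  z(8.333, 0) = 25
  z(0, 12.5) = -112.5  ←
The minimum is at p = 0, q = 12.5.

(0, 12.5)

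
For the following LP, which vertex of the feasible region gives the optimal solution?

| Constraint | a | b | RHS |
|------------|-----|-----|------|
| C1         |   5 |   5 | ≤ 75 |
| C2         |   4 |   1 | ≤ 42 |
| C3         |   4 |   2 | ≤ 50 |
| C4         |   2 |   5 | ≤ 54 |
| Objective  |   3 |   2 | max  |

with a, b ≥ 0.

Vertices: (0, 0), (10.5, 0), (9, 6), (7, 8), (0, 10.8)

Evaluate the objective at each vertex of the feasible region:
  z(0, 0) = 0
  z(10.5, 0) = 31.5
  z(9, 6) = 39  ←
  z(7, 8) = 37
  z(0, 10.8) = 21.6
The maximum is at a = 9, b = 6.

(9, 6)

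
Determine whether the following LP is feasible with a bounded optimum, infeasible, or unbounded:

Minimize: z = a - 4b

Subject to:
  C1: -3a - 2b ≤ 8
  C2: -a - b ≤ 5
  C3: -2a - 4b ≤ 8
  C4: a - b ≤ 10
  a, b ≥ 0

Unbounded (objective can decrease without bound)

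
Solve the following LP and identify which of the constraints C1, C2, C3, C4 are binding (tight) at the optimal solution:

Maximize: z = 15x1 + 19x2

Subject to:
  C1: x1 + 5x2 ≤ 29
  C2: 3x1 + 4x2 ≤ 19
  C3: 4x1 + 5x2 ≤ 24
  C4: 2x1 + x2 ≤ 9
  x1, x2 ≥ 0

At x1 = 1, x2 = 4, compute slack b - a·x for each constraint:
  C1: 29 − 21 = 8  (slack)
  C2: 19 − 19 = 0  (binding)
  C3: 24 − 24 = 0  (binding)
  C4: 9 − 6 = 3  (slack)

Optimal: x1 = 1, x2 = 4
Binding: C2, C3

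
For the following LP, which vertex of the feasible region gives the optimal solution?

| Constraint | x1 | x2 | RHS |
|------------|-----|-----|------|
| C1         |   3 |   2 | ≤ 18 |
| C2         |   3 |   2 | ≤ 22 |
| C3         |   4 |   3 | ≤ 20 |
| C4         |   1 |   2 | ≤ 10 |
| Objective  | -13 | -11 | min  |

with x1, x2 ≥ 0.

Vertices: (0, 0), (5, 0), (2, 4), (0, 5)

Evaluate the objective at each vertex of the feasible region:
  z(0, 0) = 0
  z(5, 0) = -65
  z(2, 4) = -70  ←
  z(0, 5) = -55
The minimum is at x1 = 2, x2 = 4.

(2, 4)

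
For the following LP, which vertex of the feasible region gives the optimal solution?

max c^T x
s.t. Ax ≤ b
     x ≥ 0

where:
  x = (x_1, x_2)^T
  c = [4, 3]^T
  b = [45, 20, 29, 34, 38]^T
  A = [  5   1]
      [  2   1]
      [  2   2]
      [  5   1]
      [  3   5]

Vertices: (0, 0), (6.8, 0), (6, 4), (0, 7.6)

Evaluate the objective at each vertex of the feasible region:
  z(0, 0) = 0
  z(6.8, 0) = 27.2
  z(6, 4) = 36  ←
  z(0, 7.6) = 22.8
The maximum is at x_1 = 6, x_2 = 4.

(6, 4)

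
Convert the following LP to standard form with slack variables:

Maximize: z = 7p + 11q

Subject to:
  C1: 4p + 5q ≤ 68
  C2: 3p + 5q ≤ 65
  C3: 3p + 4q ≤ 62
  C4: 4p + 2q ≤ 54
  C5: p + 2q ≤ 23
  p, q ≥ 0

max z = 7p + 11q

s.t.
  4p + 5q + s1 = 68
  3p + 5q + s2 = 65
  3p + 4q + s3 = 62
  4p + 2q + s4 = 54
  p + 2q + s5 = 23
  p, q, s1, s2, s3, s4, s5 ≥ 0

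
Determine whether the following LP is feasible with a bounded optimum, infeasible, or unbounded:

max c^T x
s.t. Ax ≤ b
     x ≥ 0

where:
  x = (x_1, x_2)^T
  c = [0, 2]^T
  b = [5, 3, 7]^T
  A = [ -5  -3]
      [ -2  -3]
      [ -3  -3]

Unbounded (objective can increase without bound)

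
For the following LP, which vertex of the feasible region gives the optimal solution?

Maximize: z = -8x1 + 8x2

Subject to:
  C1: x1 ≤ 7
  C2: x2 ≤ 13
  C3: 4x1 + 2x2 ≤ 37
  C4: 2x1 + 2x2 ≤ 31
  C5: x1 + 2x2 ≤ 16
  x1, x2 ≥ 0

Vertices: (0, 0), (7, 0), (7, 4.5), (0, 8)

Evaluate the objective at each vertex of the feasible region:
  z(0, 0) = 0
  z(7, 0) = -56
  z(7, 4.5) = -20
  z(0, 8) = 64  ←
The maximum is at x1 = 0, x2 = 8.

(0, 8)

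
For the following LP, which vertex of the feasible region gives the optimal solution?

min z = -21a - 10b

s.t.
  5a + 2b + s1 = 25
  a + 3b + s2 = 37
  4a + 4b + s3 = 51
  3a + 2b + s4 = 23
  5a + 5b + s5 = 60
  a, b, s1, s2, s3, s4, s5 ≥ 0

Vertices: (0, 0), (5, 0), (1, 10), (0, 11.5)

Evaluate the objective at each vertex of the feasible region:
  z(0, 0) = 0
  z(5, 0) = -105
  z(1, 10) = -121  ←
  z(0, 11.5) = -115
The minimum is at a = 1, b = 10.

(1, 10)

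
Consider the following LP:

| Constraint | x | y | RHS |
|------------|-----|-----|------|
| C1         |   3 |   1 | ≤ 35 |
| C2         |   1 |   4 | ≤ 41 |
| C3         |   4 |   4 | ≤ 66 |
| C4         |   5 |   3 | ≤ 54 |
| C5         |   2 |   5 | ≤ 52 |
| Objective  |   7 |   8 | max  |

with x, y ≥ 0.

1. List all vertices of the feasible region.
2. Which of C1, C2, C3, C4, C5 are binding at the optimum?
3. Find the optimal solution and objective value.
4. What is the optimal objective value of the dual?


1. (0, 0), (10.8, 0), (6, 8), (1, 10), (0, 10.25)
2. C4, C5
3. x = 6, y = 8, z = 106
4. 106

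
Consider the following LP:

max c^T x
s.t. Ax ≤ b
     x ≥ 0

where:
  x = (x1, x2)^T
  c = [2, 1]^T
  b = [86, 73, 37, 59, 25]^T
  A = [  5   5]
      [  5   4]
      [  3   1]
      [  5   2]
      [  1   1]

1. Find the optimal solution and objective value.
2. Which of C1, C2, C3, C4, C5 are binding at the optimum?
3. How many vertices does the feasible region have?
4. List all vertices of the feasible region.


1. x1 = 9, x2 = 7, z = 25
2. C2, C4
3. 5
4. (0, 0), (11.8, 0), (9, 7), (4.2, 13), (0, 17.2)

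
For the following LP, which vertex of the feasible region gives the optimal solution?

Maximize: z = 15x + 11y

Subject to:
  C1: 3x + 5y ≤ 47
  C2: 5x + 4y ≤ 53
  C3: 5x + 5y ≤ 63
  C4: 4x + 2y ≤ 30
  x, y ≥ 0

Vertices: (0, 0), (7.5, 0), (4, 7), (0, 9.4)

Evaluate the objective at each vertex of the feasible region:
  z(0, 0) = 0
  z(7.5, 0) = 112.5
  z(4, 7) = 137  ←
  z(0, 9.4) = 103.4
The maximum is at x = 4, y = 7.

(4, 7)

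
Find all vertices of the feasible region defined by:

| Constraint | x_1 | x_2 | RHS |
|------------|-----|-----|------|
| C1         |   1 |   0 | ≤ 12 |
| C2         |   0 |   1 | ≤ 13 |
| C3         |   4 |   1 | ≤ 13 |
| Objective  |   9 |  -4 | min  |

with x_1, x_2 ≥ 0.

(0, 0), (3.25, 0), (0, 13)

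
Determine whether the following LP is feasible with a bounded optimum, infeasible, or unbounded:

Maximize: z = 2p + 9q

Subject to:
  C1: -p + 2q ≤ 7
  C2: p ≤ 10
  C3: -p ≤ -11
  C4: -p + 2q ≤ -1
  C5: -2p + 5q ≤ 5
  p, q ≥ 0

Infeasible (no feasible solution exists)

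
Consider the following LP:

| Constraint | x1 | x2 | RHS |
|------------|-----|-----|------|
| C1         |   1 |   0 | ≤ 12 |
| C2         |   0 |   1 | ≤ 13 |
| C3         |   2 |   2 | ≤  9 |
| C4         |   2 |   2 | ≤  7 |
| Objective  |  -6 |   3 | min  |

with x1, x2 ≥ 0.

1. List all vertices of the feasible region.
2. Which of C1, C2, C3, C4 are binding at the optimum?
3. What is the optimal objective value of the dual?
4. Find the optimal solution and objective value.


1. (0, 0), (3.5, 0), (0, 3.5)
2. C4
3. -21
4. x1 = 3.5, x2 = 0, z = -21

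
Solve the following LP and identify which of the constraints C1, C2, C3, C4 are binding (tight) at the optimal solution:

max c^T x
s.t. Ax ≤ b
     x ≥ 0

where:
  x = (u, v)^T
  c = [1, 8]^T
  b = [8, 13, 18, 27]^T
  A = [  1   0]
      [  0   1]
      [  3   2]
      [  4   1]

At u = 0, v = 9, compute slack b - a·x for each constraint:
  C1: 8 − 0 = 8  (slack)
  C2: 13 − 9 = 4  (slack)
  C3: 18 − 18 = 0  (binding)
  C4: 27 − 9 = 18  (slack)

Optimal: u = 0, v = 9
Binding: C3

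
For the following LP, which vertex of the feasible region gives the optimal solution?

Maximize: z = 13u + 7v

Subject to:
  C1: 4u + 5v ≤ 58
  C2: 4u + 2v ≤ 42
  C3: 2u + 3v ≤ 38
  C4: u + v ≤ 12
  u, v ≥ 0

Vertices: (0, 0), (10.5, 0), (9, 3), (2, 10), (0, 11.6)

Evaluate the objective at each vertex of the feasible region:
  z(0, 0) = 0
  z(10.5, 0) = 136.5
  z(9, 3) = 138  ←
  z(2, 10) = 96
  z(0, 11.6) = 81.2
The maximum is at u = 9, v = 3.

(9, 3)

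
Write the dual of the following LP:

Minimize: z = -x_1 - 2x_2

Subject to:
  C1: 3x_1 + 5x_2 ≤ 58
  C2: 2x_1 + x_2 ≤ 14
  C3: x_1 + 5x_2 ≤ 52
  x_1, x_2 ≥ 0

Primal min cᵀx s.t. Ax ≤ b, x ≥ 0  →  Dual max −bᵀy s.t. Aᵀy ≥ −c, y ≥ 0.

Maximize: z = -58y1 - 14y2 - 52y3

Subject to:
  3y1 + 2y2 + y3 ≥ 1
  5y1 + y2 + 5y3 ≥ 2
  y1, y2, y3 ≥ 0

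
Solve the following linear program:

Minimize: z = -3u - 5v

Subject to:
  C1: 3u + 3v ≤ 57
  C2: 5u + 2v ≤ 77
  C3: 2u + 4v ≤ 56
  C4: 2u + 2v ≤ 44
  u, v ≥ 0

Evaluate the objective at each vertex of the feasible region:
  z(0, 0) = 0
  z(15.4, 0) = -46.2
  z(13, 6) = -69
  z(10, 9) = -75  ←
  z(0, 14) = -70
The minimum is at u = 10, v = 9.

u = 10, v = 9, z = -75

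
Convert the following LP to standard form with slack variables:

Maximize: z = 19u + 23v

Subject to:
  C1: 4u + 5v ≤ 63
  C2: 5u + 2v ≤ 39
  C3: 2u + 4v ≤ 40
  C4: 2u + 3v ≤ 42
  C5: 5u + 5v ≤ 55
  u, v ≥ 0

max z = 19u + 23v

s.t.
  4u + 5v + s1 = 63
  5u + 2v + s2 = 39
  2u + 4v + s3 = 40
  2u + 3v + s4 = 42
  5u + 5v + s5 = 55
  u, v, s1, s2, s3, s4, s5 ≥ 0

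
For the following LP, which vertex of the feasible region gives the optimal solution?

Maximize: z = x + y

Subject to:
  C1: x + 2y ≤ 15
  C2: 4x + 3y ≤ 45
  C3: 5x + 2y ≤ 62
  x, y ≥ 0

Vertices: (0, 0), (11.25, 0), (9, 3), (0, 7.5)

Evaluate the objective at each vertex of the feasible region:
  z(0, 0) = 0
  z(11.25, 0) = 11.25
  z(9, 3) = 12  ←
  z(0, 7.5) = 7.5
The maximum is at x = 9, y = 3.

(9, 3)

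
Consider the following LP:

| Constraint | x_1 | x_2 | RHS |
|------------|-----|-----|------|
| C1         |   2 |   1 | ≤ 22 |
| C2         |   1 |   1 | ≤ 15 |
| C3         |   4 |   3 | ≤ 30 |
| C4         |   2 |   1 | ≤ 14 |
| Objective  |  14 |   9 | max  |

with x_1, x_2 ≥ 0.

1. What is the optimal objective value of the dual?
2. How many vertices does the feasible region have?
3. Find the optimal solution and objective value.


1. 102
2. 4
3. x_1 = 6, x_2 = 2, z = 102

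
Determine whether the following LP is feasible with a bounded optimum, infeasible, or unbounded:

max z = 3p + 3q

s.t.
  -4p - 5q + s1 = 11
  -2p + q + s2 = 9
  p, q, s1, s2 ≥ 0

Unbounded (objective can increase without bound)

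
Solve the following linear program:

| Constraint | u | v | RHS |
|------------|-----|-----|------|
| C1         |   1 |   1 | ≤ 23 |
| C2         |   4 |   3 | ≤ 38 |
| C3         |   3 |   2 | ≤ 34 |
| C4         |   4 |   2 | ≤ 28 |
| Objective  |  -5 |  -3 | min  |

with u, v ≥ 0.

Evaluate the objective at each vertex of the feasible region:
  z(0, 0) = 0
  z(7, 0) = -35
  z(2, 10) = -40  ←
  z(0, 12.67) = -38
The minimum is at u = 2, v = 10.

u = 2, v = 10, z = -40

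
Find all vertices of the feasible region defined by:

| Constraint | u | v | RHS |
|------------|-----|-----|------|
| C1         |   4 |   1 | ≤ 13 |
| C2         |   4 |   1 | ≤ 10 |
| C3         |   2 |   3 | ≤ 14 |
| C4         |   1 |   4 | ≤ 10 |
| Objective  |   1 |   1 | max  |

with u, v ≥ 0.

(0, 0), (2.5, 0), (2, 2), (0, 2.5)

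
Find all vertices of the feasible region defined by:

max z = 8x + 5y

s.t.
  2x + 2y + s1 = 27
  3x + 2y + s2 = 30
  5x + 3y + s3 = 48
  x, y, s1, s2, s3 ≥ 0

(0, 0), (9.6, 0), (6, 6), (3, 10.5), (0, 13.5)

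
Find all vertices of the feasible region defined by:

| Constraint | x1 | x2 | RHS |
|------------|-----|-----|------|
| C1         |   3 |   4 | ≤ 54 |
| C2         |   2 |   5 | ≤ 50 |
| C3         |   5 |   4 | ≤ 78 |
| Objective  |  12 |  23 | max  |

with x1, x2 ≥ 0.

(0, 0), (15.6, 0), (12, 4.5), (10, 6), (0, 10)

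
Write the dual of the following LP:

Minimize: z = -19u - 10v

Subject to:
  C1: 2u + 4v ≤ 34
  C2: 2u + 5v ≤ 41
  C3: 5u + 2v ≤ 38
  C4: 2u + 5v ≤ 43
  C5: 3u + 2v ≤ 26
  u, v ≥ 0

Primal min cᵀx s.t. Ax ≤ b, x ≥ 0  →  Dual max −bᵀy s.t. Aᵀy ≥ −c, y ≥ 0.

Maximize: z = -34y1 - 41y2 - 38y3 - 43y4 - 26y5

Subject to:
  2y1 + 2y2 + 5y3 + 2y4 + 3y5 ≥ 19
  4y1 + 5y2 + 2y3 + 5y4 + 2y5 ≥ 10
  y1, y2, y3, y4, y5 ≥ 0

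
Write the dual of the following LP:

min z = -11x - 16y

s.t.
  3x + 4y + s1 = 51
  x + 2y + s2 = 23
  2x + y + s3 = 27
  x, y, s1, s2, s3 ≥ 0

Primal min cᵀx s.t. Ax ≤ b, x ≥ 0  →  Dual max −bᵀy s.t. Aᵀy ≥ −c, y ≥ 0.

Maximize: z = -51y1 - 23y2 - 27y3

Subject to:
  3y1 + y2 + 2y3 ≥ 11
  4y1 + 2y2 + y3 ≥ 16
  y1, y2, y3 ≥ 0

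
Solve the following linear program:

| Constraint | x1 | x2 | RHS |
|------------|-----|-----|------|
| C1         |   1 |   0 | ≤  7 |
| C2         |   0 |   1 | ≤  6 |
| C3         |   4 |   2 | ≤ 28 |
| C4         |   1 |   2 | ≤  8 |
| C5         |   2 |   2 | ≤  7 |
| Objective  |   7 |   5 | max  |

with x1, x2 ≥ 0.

Evaluate the objective at each vertex of the feasible region:
  z(0, 0) = 0
  z(3.5, 0) = 24.5  ←
  z(0, 3.5) = 17.5
The maximum is at x1 = 3.5, x2 = 0.

x1 = 3.5, x2 = 0, z = 24.5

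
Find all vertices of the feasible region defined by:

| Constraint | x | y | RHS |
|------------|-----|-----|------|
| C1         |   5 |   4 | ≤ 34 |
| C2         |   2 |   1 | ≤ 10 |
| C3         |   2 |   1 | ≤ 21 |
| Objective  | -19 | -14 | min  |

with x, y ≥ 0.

(0, 0), (5, 0), (2, 6), (0, 8.5)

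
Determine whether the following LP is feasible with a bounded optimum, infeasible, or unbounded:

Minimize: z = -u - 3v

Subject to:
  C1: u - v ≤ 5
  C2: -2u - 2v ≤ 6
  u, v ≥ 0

Unbounded (objective can decrease without bound)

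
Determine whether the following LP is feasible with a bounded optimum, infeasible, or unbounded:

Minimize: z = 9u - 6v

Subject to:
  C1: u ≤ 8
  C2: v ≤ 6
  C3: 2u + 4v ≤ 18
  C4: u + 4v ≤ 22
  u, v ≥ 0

Feasible with a bounded optimal solution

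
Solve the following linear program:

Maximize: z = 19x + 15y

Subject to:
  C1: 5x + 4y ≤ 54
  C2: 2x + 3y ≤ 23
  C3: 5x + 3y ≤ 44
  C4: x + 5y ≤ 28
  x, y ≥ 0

Evaluate the objective at each vertex of the feasible region:
  z(0, 0) = 0
  z(8.8, 0) = 167.2
  z(7, 3) = 178  ←
  z(4.429, 4.714) = 154.9
  z(0, 5.6) = 84
The maximum is at x = 7, y = 3.

x = 7, y = 3, z = 178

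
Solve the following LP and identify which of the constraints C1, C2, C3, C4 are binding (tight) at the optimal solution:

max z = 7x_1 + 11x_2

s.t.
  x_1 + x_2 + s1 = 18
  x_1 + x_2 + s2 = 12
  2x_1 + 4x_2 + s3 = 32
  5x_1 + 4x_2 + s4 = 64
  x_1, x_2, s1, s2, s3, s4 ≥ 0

At x_1 = 8, x_2 = 4, compute slack b - a·x for each constraint:
  C1: 18 − 12 = 6  (slack)
  C2: 12 − 12 = 0  (binding)
  C3: 32 − 32 = 0  (binding)
  C4: 64 − 56 = 8  (slack)

Optimal: x_1 = 8, x_2 = 4
Binding: C2, C3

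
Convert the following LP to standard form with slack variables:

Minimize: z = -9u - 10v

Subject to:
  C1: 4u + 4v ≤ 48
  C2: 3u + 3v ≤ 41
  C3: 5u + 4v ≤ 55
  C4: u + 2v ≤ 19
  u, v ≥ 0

min z = -9u - 10v

s.t.
  4u + 4v + s1 = 48
  3u + 3v + s2 = 41
  5u + 4v + s3 = 55
  u + 2v + s4 = 19
  u, v, s1, s2, s3, s4 ≥ 0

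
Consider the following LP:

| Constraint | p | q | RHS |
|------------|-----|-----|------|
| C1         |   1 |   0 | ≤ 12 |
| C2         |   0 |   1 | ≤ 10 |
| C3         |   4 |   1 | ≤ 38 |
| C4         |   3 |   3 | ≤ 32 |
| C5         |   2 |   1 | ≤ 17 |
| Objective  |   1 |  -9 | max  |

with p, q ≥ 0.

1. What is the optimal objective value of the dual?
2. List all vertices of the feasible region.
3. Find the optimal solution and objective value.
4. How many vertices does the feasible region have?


1. 8.5
2. (0, 0), (8.5, 0), (6.333, 4.333), (0.6667, 10), (0, 10)
3. p = 8.5, q = 0, z = 8.5
4. 5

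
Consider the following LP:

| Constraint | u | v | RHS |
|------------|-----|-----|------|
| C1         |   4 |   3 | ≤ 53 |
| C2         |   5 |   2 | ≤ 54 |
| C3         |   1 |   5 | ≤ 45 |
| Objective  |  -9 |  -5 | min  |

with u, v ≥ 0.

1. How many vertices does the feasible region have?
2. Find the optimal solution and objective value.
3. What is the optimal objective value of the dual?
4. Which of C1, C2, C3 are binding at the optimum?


1. 5
2. u = 8, v = 7, z = -107
3. -107
4. C1, C2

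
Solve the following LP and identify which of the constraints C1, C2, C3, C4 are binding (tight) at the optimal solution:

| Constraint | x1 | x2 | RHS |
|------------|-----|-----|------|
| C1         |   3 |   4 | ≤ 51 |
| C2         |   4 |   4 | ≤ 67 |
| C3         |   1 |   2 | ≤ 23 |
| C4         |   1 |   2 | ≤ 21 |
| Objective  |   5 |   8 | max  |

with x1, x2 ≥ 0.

At x1 = 9, x2 = 6, compute slack b - a·x for each constraint:
  C1: 51 − 51 = 0  (binding)
  C2: 67 − 60 = 7  (slack)
  C3: 23 − 21 = 2  (slack)
  C4: 21 − 21 = 0  (binding)

Optimal: x1 = 9, x2 = 6
Binding: C1, C4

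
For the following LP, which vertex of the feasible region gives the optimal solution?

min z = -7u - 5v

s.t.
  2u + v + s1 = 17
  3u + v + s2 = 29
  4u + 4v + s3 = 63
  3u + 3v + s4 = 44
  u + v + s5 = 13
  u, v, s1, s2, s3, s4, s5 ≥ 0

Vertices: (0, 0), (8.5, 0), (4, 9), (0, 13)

Evaluate the objective at each vertex of the feasible region:
  z(0, 0) = 0
  z(8.5, 0) = -59.5
  z(4, 9) = -73  ←
  z(0, 13) = -65
The minimum is at u = 4, v = 9.

(4, 9)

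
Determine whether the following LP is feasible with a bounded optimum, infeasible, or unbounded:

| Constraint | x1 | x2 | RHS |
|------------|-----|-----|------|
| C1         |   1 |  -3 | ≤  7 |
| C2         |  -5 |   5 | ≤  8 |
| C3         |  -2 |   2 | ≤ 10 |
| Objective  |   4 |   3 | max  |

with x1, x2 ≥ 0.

Unbounded (objective can increase without bound)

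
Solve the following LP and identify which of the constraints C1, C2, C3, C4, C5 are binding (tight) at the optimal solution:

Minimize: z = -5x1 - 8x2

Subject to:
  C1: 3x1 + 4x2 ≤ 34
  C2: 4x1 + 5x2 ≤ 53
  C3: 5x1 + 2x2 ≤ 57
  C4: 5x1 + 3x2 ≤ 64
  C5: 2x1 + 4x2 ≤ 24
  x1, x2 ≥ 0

At x1 = 10, x2 = 1, compute slack b - a·x for each constraint:
  C1: 34 − 34 = 0  (binding)
  C2: 53 − 45 = 8  (slack)
  C3: 57 − 52 = 5  (slack)
  C4: 64 − 53 = 11  (slack)
  C5: 24 − 24 = 0  (binding)

Optimal: x1 = 10, x2 = 1
Binding: C1, C5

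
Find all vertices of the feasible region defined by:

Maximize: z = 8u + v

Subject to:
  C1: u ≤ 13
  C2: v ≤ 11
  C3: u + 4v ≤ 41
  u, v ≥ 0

(0, 0), (13, 0), (13, 7), (0, 10.25)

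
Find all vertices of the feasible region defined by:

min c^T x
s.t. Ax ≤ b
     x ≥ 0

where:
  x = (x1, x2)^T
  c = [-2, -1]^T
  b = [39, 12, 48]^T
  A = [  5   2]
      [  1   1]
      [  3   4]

(0, 0), (7.8, 0), (5, 7), (0, 12)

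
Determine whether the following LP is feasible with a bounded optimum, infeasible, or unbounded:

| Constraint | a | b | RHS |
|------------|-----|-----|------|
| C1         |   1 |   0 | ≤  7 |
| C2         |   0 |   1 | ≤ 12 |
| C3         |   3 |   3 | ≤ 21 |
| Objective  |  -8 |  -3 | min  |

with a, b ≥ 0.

Feasible with a bounded optimal solution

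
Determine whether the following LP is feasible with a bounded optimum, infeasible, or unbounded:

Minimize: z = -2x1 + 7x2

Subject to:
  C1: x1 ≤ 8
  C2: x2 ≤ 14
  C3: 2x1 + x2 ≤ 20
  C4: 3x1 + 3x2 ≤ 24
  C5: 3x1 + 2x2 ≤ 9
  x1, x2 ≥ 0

Feasible with a bounded optimal solution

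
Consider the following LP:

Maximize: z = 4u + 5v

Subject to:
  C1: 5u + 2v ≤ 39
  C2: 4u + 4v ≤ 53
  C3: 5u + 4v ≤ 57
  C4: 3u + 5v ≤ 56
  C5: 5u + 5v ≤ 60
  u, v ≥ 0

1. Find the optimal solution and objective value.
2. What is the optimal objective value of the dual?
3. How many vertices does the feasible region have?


1. u = 2, v = 10, z = 58
2. 58
3. 5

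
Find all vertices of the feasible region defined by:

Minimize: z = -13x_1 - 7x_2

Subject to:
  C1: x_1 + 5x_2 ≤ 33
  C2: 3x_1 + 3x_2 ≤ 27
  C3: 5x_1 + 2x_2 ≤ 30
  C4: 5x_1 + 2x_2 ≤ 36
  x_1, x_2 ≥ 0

(0, 0), (6, 0), (4, 5), (3, 6), (0, 6.6)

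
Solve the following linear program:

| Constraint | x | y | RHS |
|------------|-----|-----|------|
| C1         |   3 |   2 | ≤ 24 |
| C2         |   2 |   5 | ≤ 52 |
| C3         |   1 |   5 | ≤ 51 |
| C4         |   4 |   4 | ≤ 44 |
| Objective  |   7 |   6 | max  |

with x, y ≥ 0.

Evaluate the objective at each vertex of the feasible region:
  z(0, 0) = 0
  z(8, 0) = 56
  z(2, 9) = 68  ←
  z(1, 10) = 67
  z(0, 10.2) = 61.2
The maximum is at x = 2, y = 9.

x = 2, y = 9, z = 68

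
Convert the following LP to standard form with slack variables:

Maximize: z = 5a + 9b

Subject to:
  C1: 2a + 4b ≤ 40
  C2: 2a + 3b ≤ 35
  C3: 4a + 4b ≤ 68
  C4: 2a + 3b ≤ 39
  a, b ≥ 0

max z = 5a + 9b

s.t.
  2a + 4b + s1 = 40
  2a + 3b + s2 = 35
  4a + 4b + s3 = 68
  2a + 3b + s4 = 39
  a, b, s1, s2, s3, s4 ≥ 0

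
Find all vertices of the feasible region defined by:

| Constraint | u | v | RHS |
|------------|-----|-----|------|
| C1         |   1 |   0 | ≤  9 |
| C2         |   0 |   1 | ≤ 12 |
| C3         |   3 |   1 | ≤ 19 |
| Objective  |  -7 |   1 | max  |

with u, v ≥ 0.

(0, 0), (6.333, 0), (2.333, 12), (0, 12)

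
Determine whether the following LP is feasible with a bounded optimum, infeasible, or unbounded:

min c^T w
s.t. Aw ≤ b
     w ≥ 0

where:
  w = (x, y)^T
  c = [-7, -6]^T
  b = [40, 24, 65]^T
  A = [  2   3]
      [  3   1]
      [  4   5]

Feasible with a bounded optimal solution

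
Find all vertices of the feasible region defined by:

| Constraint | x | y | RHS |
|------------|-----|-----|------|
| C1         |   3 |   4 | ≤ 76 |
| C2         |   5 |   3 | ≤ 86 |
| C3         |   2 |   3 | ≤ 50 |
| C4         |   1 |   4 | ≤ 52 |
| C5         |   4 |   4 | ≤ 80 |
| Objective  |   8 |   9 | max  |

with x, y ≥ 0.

(0, 0), (17.2, 0), (13, 7), (10, 10), (8.8, 10.8), (0, 13)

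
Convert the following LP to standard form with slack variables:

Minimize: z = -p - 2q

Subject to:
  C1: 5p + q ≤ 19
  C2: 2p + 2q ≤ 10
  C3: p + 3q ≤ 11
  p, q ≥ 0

min z = -p - 2q

s.t.
  5p + q + s1 = 19
  2p + 2q + s2 = 10
  p + 3q + s3 = 11
  p, q, s1, s2, s3 ≥ 0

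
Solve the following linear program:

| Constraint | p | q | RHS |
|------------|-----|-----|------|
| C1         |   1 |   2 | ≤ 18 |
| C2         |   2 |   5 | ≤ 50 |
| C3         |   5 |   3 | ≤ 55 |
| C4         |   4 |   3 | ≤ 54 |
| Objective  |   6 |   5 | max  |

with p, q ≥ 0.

Evaluate the objective at each vertex of the feasible region:
  z(0, 0) = 0
  z(11, 0) = 66
  z(8, 5) = 73  ←
  z(0, 9) = 45
The maximum is at p = 8, q = 5.

p = 8, q = 5, z = 73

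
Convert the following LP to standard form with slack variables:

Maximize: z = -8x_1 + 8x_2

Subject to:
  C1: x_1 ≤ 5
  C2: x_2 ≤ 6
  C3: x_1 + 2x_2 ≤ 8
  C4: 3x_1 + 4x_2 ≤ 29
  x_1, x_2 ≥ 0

max z = -8x_1 + 8x_2

s.t.
  x_1 + s1 = 5
  x_2 + s2 = 6
  x_1 + 2x_2 + s3 = 8
  3x_1 + 4x_2 + s4 = 29
  x_1, x_2, s1, s2, s3, s4 ≥ 0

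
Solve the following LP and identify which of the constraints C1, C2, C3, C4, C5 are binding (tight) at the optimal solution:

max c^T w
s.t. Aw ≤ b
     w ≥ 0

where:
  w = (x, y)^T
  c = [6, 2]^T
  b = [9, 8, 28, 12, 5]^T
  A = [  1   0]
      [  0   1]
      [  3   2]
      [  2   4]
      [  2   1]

At x = 2.5, y = 0, compute slack b - a·x for each constraint:
  C1: 9 − 2.5 = 6.5  (slack)
  C2: 8 − 0 = 8  (slack)
  C3: 28 − 7.5 = 20.5  (slack)
  C4: 12 − 5 = 7  (slack)
  C5: 5 − 5 = 0  (binding)

Optimal: x = 2.5, y = 0
Binding: C5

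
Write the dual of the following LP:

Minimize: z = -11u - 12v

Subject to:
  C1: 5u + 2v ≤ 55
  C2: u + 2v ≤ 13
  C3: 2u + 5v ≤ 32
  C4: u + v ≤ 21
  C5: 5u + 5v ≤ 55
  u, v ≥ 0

Primal min cᵀx s.t. Ax ≤ b, x ≥ 0  →  Dual max −bᵀy s.t. Aᵀy ≥ −c, y ≥ 0.

Maximize: z = -55y1 - 13y2 - 32y3 - 21y4 - 55y5

Subject to:
  5y1 + y2 + 2y3 + y4 + 5y5 ≥ 11
  2y1 + 2y2 + 5y3 + y4 + 5y5 ≥ 12
  y1, y2, y3, y4, y5 ≥ 0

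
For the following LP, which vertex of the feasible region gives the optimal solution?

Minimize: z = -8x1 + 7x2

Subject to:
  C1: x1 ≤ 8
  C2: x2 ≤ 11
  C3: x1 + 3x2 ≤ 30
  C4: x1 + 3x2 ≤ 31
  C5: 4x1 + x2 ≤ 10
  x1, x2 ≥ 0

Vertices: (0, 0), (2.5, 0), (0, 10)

Evaluate the objective at each vertex of the feasible region:
  z(0, 0) = 0
  z(2.5, 0) = -20  ←
  z(0, 10) = 70
The minimum is at x1 = 2.5, x2 = 0.

(2.5, 0)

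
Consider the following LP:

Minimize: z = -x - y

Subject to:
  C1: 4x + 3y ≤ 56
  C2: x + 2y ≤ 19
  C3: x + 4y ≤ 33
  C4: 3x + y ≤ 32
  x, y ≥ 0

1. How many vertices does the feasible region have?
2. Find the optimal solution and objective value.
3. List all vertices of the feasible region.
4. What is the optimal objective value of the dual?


1. 5
2. x = 9, y = 5, z = -14
3. (0, 0), (10.67, 0), (9, 5), (5, 7), (0, 8.25)
4. -14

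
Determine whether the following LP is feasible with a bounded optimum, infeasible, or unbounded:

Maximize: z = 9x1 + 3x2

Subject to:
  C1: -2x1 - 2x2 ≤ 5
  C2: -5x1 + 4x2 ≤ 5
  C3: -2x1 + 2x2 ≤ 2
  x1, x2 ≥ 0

Unbounded (objective can increase without bound)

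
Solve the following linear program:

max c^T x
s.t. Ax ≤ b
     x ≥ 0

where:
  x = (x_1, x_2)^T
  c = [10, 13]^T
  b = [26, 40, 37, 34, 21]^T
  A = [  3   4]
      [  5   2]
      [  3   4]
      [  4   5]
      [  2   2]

Evaluate the objective at each vertex of the feasible region:
  z(0, 0) = 0
  z(8, 0) = 80
  z(7.765, 0.5882) = 85.29
  z(6, 2) = 86  ←
  z(0, 6.5) = 84.5
The maximum is at x_1 = 6, x_2 = 2.

x_1 = 6, x_2 = 2, z = 86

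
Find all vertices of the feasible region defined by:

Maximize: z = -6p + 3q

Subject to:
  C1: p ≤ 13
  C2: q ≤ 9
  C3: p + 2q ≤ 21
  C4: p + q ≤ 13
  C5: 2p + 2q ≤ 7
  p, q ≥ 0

(0, 0), (3.5, 0), (0, 3.5)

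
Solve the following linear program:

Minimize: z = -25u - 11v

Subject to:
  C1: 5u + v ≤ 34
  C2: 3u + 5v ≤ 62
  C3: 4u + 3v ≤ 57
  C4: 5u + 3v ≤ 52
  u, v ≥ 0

Evaluate the objective at each vertex of the feasible region:
  z(0, 0) = 0
  z(6.8, 0) = -170
  z(5, 9) = -224  ←
  z(4.625, 9.625) = -221.5
  z(0, 12.4) = -136.4
The minimum is at u = 5, v = 9.

u = 5, v = 9, z = -224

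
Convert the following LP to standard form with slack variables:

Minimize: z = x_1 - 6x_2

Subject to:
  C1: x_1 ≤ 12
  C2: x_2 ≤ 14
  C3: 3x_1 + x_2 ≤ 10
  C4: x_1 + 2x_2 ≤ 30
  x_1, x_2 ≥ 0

min z = x_1 - 6x_2

s.t.
  x_1 + s1 = 12
  x_2 + s2 = 14
  3x_1 + x_2 + s3 = 10
  x_1 + 2x_2 + s4 = 30
  x_1, x_2, s1, s2, s3, s4 ≥ 0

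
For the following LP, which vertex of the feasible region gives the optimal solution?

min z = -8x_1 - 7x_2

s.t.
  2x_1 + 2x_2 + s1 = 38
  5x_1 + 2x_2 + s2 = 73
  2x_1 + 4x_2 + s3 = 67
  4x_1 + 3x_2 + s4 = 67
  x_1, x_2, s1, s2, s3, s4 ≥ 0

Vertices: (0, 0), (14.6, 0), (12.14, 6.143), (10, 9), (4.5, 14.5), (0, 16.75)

Evaluate the objective at each vertex of the feasible region:
  z(0, 0) = 0
  z(14.6, 0) = -116.8
  z(12.14, 6.143) = -140.1
  z(10, 9) = -143  ←
  z(4.5, 14.5) = -137.5
  z(0, 16.75) = -117.2
The minimum is at x_1 = 10, x_2 = 9.

(10, 9)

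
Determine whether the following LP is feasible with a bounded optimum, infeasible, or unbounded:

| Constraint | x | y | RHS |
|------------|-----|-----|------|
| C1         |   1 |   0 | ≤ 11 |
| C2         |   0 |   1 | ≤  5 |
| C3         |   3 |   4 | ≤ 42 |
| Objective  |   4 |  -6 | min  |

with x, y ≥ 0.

Feasible with a bounded optimal solution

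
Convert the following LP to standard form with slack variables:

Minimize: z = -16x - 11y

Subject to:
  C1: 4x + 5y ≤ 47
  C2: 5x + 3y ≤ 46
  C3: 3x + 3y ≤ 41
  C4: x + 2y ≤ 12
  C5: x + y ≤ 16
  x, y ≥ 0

min z = -16x - 11y

s.t.
  4x + 5y + s1 = 47
  5x + 3y + s2 = 46
  3x + 3y + s3 = 41
  x + 2y + s4 = 12
  x + y + s5 = 16
  x, y, s1, s2, s3, s4, s5 ≥ 0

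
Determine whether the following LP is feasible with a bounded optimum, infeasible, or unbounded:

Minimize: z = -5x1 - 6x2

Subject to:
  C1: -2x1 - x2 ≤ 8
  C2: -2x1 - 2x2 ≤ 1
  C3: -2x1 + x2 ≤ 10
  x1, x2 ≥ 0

Unbounded (objective can decrease without bound)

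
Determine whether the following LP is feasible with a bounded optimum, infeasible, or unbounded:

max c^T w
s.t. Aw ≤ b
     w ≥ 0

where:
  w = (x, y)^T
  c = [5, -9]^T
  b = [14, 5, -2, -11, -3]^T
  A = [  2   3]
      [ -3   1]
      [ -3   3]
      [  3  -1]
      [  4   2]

Infeasible (no feasible solution exists)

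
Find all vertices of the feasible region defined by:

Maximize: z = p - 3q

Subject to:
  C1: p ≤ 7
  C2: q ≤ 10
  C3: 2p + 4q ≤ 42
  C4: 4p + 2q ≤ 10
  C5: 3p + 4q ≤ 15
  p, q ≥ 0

(0, 0), (2.5, 0), (1, 3), (0, 3.75)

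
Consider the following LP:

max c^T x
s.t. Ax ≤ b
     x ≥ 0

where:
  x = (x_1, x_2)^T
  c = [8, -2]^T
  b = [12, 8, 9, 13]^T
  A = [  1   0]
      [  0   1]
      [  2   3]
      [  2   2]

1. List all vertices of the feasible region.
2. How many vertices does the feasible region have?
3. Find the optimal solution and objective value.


1. (0, 0), (4.5, 0), (0, 3)
2. 3
3. x_1 = 4.5, x_2 = 0, z = 36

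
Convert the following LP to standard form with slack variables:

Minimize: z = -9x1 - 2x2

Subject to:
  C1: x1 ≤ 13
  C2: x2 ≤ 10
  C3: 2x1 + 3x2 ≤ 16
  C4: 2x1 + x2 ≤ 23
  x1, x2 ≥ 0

min z = -9x1 - 2x2

s.t.
  x1 + s1 = 13
  x2 + s2 = 10
  2x1 + 3x2 + s3 = 16
  2x1 + x2 + s4 = 23
  x1, x2, s1, s2, s3, s4 ≥ 0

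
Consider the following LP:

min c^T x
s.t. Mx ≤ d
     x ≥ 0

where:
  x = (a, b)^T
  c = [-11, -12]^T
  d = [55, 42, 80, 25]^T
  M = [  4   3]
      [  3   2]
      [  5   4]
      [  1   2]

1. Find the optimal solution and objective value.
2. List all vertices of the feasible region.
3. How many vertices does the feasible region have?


1. a = 7, b = 9, z = -185
2. (0, 0), (13.75, 0), (7, 9), (0, 12.5)
3. 4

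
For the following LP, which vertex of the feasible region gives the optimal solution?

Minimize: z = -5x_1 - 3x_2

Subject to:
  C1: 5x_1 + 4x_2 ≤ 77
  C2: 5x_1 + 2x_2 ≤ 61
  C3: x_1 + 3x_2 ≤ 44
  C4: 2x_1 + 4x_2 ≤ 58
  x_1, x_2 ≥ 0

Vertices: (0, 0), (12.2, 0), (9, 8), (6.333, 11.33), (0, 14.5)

Evaluate the objective at each vertex of the feasible region:
  z(0, 0) = 0
  z(12.2, 0) = -61
  z(9, 8) = -69  ←
  z(6.333, 11.33) = -65.67
  z(0, 14.5) = -43.5
The minimum is at x_1 = 9, x_2 = 8.

(9, 8)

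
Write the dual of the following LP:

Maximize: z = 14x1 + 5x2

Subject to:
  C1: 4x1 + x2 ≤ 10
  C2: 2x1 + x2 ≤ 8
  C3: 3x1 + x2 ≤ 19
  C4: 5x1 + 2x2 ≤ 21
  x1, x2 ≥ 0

Primal max cᵀx s.t. Ax ≤ b, x ≥ 0  →  Dual min bᵀy s.t. Aᵀy ≥ c, y ≥ 0.

Minimize: z = 10y1 + 8y2 + 19y3 + 21y4

Subject to:
  4y1 + 2y2 + 3y3 + 5y4 ≥ 14
  y1 + y2 + y3 + 2y4 ≥ 5
  y1, y2, y3, y4 ≥ 0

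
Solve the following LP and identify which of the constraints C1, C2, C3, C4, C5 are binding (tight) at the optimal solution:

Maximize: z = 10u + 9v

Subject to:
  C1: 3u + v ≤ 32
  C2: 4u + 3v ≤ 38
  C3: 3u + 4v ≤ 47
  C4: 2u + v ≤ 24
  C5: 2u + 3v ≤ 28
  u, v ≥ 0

At u = 5, v = 6, compute slack b - a·x for each constraint:
  C1: 32 − 21 = 11  (slack)
  C2: 38 − 38 = 0  (binding)
  C3: 47 − 39 = 8  (slack)
  C4: 24 − 16 = 8  (slack)
  C5: 28 − 28 = 0  (binding)

Optimal: u = 5, v = 6
Binding: C2, C5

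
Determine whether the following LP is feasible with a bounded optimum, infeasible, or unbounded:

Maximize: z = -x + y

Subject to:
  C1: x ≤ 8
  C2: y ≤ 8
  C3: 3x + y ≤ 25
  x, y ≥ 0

Feasible with a bounded optimal solution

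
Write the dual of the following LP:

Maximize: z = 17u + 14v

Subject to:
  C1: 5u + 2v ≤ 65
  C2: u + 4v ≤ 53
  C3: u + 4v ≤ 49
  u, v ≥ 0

Primal max cᵀx s.t. Ax ≤ b, x ≥ 0  →  Dual min bᵀy s.t. Aᵀy ≥ c, y ≥ 0.

Minimize: z = 65y1 + 53y2 + 49y3

Subject to:
  5y1 + y2 + y3 ≥ 17
  2y1 + 4y2 + 4y3 ≥ 14
  y1, y2, y3 ≥ 0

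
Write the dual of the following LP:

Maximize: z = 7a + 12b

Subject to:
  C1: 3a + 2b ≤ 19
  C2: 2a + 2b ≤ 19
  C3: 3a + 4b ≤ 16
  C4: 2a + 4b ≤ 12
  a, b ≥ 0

Primal max cᵀx s.t. Ax ≤ b, x ≥ 0  →  Dual min bᵀy s.t. Aᵀy ≥ c, y ≥ 0.

Minimize: z = 19y1 + 19y2 + 16y3 + 12y4

Subject to:
  3y1 + 2y2 + 3y3 + 2y4 ≥ 7
  2y1 + 2y2 + 4y3 + 4y4 ≥ 12
  y1, y2, y3, y4 ≥ 0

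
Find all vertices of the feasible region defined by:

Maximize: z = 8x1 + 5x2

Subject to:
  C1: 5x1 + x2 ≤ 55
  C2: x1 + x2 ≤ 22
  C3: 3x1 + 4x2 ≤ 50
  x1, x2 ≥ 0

(0, 0), (11, 0), (10, 5), (0, 12.5)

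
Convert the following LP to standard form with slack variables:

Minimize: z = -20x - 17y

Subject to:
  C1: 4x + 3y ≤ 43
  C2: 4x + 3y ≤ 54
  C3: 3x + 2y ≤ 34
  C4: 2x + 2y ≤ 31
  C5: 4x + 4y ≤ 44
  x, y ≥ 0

min z = -20x - 17y

s.t.
  4x + 3y + s1 = 43
  4x + 3y + s2 = 54
  3x + 2y + s3 = 34
  2x + 2y + s4 = 31
  4x + 4y + s5 = 44
  x, y, s1, s2, s3, s4, s5 ≥ 0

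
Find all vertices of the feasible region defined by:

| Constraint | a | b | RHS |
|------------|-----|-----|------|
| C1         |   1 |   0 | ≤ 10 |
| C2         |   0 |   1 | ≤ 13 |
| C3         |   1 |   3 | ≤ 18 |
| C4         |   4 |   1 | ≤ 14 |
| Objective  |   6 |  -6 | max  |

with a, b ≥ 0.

(0, 0), (3.5, 0), (2.182, 5.273), (0, 6)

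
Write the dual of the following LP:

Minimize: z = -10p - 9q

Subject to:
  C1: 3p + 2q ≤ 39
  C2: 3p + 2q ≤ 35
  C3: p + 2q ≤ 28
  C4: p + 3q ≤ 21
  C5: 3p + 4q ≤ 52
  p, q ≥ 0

Primal min cᵀx s.t. Ax ≤ b, x ≥ 0  →  Dual max −bᵀy s.t. Aᵀy ≥ −c, y ≥ 0.

Maximize: z = -39y1 - 35y2 - 28y3 - 21y4 - 52y5

Subject to:
  3y1 + 3y2 + y3 + y4 + 3y5 ≥ 10
  2y1 + 2y2 + 2y3 + 3y4 + 4y5 ≥ 9
  y1, y2, y3, y4, y5 ≥ 0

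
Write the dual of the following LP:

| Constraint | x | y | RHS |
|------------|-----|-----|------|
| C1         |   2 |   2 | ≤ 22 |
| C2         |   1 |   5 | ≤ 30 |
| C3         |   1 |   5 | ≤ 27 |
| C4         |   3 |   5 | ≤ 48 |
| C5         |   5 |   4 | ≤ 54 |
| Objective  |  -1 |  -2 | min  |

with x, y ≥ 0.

Primal min cᵀx s.t. Ax ≤ b, x ≥ 0  →  Dual max −bᵀy s.t. Aᵀy ≥ −c, y ≥ 0.

Maximize: z = -22y1 - 30y2 - 27y3 - 48y4 - 54y5

Subject to:
  2y1 + y2 + y3 + 3y4 + 5y5 ≥ 1
  2y1 + 5y2 + 5y3 + 5y4 + 4y5 ≥ 2
  y1, y2, y3, y4, y5 ≥ 0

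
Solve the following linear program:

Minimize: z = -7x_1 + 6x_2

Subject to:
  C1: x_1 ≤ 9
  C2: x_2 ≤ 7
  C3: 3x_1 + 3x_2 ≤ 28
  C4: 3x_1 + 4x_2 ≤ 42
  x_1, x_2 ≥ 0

Evaluate the objective at each vertex of the feasible region:
  z(0, 0) = 0
  z(9, 0) = -63  ←
  z(9, 0.3333) = -61
  z(2.333, 7) = 25.67
  z(0, 7) = 42
The minimum is at x_1 = 9, x_2 = 0.

x_1 = 9, x_2 = 0, z = -63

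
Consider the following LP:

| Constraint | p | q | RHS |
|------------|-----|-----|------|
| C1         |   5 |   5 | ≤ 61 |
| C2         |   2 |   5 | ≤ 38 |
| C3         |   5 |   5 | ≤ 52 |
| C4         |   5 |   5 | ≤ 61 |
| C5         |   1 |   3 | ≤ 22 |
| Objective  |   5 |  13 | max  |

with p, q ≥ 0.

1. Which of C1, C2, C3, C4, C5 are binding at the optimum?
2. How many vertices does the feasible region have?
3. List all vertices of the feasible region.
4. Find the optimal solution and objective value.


1. C2, C5
2. 5
3. (0, 0), (10.4, 0), (4.667, 5.733), (4, 6), (0, 7.333)
4. p = 4, q = 6, z = 98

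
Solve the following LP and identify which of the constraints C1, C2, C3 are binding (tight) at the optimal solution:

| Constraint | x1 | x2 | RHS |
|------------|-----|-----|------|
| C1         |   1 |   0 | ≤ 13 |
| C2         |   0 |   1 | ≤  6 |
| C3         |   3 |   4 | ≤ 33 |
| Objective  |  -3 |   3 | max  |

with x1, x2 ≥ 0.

At x1 = 0, x2 = 6, compute slack b - a·x for each constraint:
  C1: 13 − 0 = 13  (slack)
  C2: 6 − 6 = 0  (binding)
  C3: 33 − 24 = 9  (slack)

Optimal: x1 = 0, x2 = 6
Binding: C2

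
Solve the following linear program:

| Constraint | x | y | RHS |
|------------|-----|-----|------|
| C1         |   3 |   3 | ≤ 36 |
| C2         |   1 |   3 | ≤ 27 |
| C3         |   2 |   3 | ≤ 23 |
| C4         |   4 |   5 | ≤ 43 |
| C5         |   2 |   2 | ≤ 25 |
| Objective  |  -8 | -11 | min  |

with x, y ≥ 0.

Evaluate the objective at each vertex of the feasible region:
  z(0, 0) = 0
  z(10.75, 0) = -86
  z(7, 3) = -89  ←
  z(0, 7.667) = -84.33
The minimum is at x = 7, y = 3.

x = 7, y = 3, z = -89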